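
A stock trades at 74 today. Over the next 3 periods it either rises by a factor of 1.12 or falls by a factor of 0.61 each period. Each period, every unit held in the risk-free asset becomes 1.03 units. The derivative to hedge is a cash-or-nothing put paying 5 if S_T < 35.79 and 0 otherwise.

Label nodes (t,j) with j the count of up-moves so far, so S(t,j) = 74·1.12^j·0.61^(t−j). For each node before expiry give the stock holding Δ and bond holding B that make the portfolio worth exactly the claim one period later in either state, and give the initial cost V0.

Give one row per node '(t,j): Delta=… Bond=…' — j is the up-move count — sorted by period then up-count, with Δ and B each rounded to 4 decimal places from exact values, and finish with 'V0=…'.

Under the risk-neutral measure, an up-move has probability p* = (R−d)/(u−d) = 0.8235 and values discount at R = 1.03.
Terminal values V(3,·): V(3,0)=5.0000, V(3,1)=5.0000, V(3,2)=0.0000, V(3,3)=0.0000
  t=2,j=0: stock 27.5354 → up 30.8396 (V=5.0000), down 16.7966 (V=5.0000). Price 4.8544; hedge Δ=0.0000, bond B=4.8544.
  t=2,j=1: stock 50.5568 → up 56.6236 (V=0.0000), down 30.8396 (V=5.0000). Price 0.8567; hedge Δ=-0.1939, bond B=10.6606.
  t=2,j=2: stock 92.8256 → up 103.9647 (V=0.0000), down 56.6236 (V=0.0000). Price 0.0000; hedge Δ=0.0000, bond B=0.0000.
  t=1,j=0: stock 45.1400 → up 50.5568 (V=0.8567), down 27.5354 (V=4.8544). Price 1.5166; hedge Δ=-0.1737, bond B=9.3553.
  t=1,j=1: stock 82.8800 → up 92.8256 (V=0.0000), down 50.5568 (V=0.8567). Price 0.1468; hedge Δ=-0.0203, bond B=1.8265.
  t=0,j=0: stock 74.0000 → up 82.8800 (V=0.1468), down 45.1400 (V=1.5166). Price 0.3772; hedge Δ=-0.0363, bond B=3.0632.
Each (Δ,B) replicates both successor values, so the strategy is self-financing and V0 is arbitrage-free.

(0,0): Delta=-0.0363 Bond=3.0632
(1,0): Delta=-0.1737 Bond=9.3553
(1,1): Delta=-0.0203 Bond=1.8265
(2,0): Delta=0.0000 Bond=4.8544
(2,1): Delta=-0.1939 Bond=10.6606
(2,2): Delta=0.0000 Bond=0.0000
V0=0.3772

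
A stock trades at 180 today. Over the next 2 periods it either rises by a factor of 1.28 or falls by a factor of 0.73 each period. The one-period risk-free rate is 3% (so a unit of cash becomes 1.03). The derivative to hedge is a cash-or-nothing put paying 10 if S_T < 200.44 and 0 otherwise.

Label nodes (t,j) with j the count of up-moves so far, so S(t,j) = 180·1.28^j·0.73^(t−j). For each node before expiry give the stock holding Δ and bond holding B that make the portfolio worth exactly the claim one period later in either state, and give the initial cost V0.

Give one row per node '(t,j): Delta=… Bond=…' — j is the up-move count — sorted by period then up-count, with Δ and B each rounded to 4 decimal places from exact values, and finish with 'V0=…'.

Since d<R<u, set p* = (R−d)/(u−d) = 0.5455; price each node as the discounted p*-expectation of its children.
Payoff layer (t=2): V(2,0)=10.0000, V(2,1)=10.0000, V(2,2)=0.0000
  t=1,j=0: stock 131.4000 → up 168.1920 (V=10.0000), down 95.9220 (V=10.0000). Price 9.7087; hedge Δ=0.0000, bond B=9.7087.
  t=1,j=1: stock 230.4000 → up 294.9120 (V=0.0000), down 168.1920 (V=10.0000). Price 4.4131; hedge Δ=-0.0789, bond B=22.5949.
  t=0,j=0: stock 180.0000 → up 230.4000 (V=4.4131), down 131.4000 (V=9.7087). Price 6.6215; hedge Δ=-0.0535, bond B=16.2500.
The time-0 hedge costs 6.6215, which is the no-arbitrage price.

(0,0): Delta=-0.0535 Bond=16.2500
(1,0): Delta=0.0000 Bond=9.7087
(1,1): Delta=-0.0789 Bond=22.5949
V0=6.6215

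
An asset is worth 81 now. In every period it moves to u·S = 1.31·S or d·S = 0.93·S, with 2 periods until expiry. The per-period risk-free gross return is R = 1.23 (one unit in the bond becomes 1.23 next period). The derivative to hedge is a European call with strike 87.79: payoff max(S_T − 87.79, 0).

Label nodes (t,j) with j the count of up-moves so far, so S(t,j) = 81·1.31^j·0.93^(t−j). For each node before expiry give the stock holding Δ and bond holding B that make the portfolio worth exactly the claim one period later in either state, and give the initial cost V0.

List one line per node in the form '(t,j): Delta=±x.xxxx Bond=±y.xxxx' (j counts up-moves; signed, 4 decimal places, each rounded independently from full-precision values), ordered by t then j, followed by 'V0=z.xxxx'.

(0,0): Delta=0.9014 Bond=-49.5208
(1,0): Delta=0.3805 Bond=-21.6727
(1,1): Delta=1.0000 Bond=-71.3740
V0=23.4919

No-arbitrage ⇒ martingale measure with p* = (R−d)/(u−d) = 0.7895.
Terminal payoffs: V(2,0)=0.0000, V(2,1)=10.8923, V(2,2)=51.2141
  t=1,j=0: stock 75.3300 → up 98.6823 (V=10.8923), down 70.0569 (V=0.0000). Price 6.9912; hedge Δ=0.3805, bond B=-21.6727.
  t=1,j=1: stock 106.1100 → up 139.0041 (V=51.2141), down 98.6823 (V=10.8923). Price 34.7360; hedge Δ=1.0000, bond B=-71.3740.
  t=0,j=0: stock 81.0000 → up 106.1100 (V=34.7360), down 75.3300 (V=6.9912). Price 23.4919; hedge Δ=0.9014, bond B=-49.5208.
Root portfolio cost Δ·81+B reproduces V0=23.4919.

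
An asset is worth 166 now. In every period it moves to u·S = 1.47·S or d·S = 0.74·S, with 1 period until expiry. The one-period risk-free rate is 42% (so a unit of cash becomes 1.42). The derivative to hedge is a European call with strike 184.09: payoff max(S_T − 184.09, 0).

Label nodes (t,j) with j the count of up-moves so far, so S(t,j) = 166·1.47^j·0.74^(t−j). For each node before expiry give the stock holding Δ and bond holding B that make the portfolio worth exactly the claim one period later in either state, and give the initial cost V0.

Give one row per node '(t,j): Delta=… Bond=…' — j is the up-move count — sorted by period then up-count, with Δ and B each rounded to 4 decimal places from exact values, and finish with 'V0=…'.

(0,0): Delta=0.4946 Bond=-42.7824
V0=39.3135

The replicating-portfolio and risk-neutral prices coincide; use p* = (1.42−0.74)/(1.47−0.74) = 0.9315 for the latter.
Payoff layer (t=1): V(1,0)=0.0000, V(1,1)=59.9300
Node (0,0) S=166.0000: V=(p*·59.9300+(1−p*)·0.0000)/1.42=39.3135; Δ=(59.9300−0.0000)/(244.0200−122.8400)=0.4946; B=V−Δ·S=-42.7824
Check: Δ(0,0)·S0 + B(0,0) = 39.3135 = V0.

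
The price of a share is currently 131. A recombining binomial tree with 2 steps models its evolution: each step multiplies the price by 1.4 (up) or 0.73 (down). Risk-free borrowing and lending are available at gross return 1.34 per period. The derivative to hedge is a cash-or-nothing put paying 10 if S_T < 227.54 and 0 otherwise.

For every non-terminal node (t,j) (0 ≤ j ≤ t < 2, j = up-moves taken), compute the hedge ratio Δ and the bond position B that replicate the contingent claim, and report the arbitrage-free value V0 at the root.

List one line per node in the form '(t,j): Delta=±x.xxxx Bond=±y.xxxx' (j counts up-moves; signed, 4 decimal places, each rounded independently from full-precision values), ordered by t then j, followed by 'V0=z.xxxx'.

(0,0): Delta=-0.0774 Bond=11.0937
(1,0): Delta=0.0000 Bond=7.4627
(1,1): Delta=-0.0814 Bond=15.5937
V0=0.9528

Since d<R<u, set p* = (R−d)/(u−d) = 0.9104; price each node as the discounted p*-expectation of its children.
At expiry t=2: V(2,0)=10.0000, V(2,1)=10.0000, V(2,2)=0.0000
  t=1,j=0: stock 95.6300 → up 133.8820 (V=10.0000), down 69.8099 (V=10.0000). Price 7.4627; hedge Δ=0.0000, bond B=7.4627.
  t=1,j=1: stock 183.4000 → up 256.7600 (V=0.0000), down 133.8820 (V=10.0000). Price 0.6683; hedge Δ=-0.0814, bond B=15.5937.
  t=0,j=0: stock 131.0000 → up 183.4000 (V=0.6683), down 95.6300 (V=7.4627). Price 0.9528; hedge Δ=-0.0774, bond B=11.0937.
Each (Δ,B) replicates both successor values, so the strategy is self-financing and V0 is arbitrage-free.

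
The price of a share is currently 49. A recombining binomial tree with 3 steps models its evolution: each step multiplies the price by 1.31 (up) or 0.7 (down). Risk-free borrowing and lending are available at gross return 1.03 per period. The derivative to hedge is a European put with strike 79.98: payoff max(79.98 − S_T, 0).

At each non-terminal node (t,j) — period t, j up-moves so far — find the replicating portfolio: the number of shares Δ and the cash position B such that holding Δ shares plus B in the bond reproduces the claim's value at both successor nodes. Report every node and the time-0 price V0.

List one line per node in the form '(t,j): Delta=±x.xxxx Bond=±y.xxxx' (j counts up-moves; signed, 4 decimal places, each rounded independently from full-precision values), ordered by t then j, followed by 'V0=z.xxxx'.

(0,0): Delta=-0.7215 Bond=63.9185
(1,0): Delta=-1.0000 Bond=75.3888
(1,1): Delta=-0.5952 Bond=57.7306
(2,0): Delta=-1.0000 Bond=77.6505
(2,1): Delta=-1.0000 Bond=77.6505
(2,2): Delta=-0.4117 Bond=44.0304
V0=28.5653

Under the risk-neutral measure, an up-move has probability p* = (R−d)/(u−d) = 0.5410 and values discount at R = 1.03.
At expiry t=3: V(3,0)=63.1730, V(3,1)=48.5269, V(3,2)=21.1178, V(3,3)=0.0000
Node (2,0) S=24.0100: V=(p*·48.5269+(1−p*)·63.1730)/1.03=53.6405; Δ=(48.5269−63.1730)/(31.4531−16.8070)=-1.0000; B=V−Δ·S=77.6505
Node (2,1) S=44.9330: V=(p*·21.1178+(1−p*)·48.5269)/1.03=32.7175; Δ=(21.1178−48.5269)/(58.8622−31.4531)=-1.0000; B=V−Δ·S=77.6505
Node (2,2) S=84.0889: V=(p*·0.0000+(1−p*)·21.1178)/1.03=9.4111; Δ=(0.0000−21.1178)/(110.1565−58.8622)=-0.4117; B=V−Δ·S=44.0304
Node (1,0) S=34.3000: V=(p*·32.7175+(1−p*)·53.6405)/1.03=41.0888; Δ=(32.7175−53.6405)/(44.9330−24.0100)=-1.0000; B=V−Δ·S=75.3888
Node (1,1) S=64.1900: V=(p*·9.4111+(1−p*)·32.7175)/1.03=19.5234; Δ=(9.4111−32.7175)/(84.0889−44.9330)=-0.5952; B=V−Δ·S=57.7306
Node (0,0) S=49.0000: V=(p*·19.5234+(1−p*)·41.0888)/1.03=28.5653; Δ=(19.5234−41.0888)/(64.1900−34.3000)=-0.7215; B=V−Δ·S=63.9185
Check: Δ(0,0)·S0 + B(0,0) = 28.5653 = V0.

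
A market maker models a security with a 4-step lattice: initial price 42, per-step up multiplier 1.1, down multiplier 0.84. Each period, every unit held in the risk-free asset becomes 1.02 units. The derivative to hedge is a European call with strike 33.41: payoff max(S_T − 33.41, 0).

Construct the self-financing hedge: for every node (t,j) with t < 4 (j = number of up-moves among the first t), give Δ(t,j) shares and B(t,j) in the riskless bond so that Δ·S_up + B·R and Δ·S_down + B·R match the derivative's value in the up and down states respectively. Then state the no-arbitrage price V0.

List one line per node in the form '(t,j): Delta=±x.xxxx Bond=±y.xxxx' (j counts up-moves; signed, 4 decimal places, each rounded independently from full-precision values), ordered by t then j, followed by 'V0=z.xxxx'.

Since d<R<u, set p* = (R−d)/(u−d) = 0.6923; price each node as the discounted p*-expectation of its children.
Terminal values V(4,·): V(4,0)=0.0000, V(4,1)=0.0000, V(4,2)=2.4486, V(4,3)=13.5477, V(4,4)=28.0822
Node (3,0) S=24.8936: V=(p*·0.0000+(1−p*)·0.0000)/1.02=0.0000; Δ=(0.0000−0.0000)/(27.3829−20.9106)=0.0000; B=V−Δ·S=0.0000
Node (3,1) S=32.5987: V=(p*·2.4486+(1−p*)·0.0000)/1.02=1.6619; Δ=(2.4486−0.0000)/(35.8586−27.3829)=0.2889; B=V−Δ·S=-7.7557
Node (3,2) S=42.6888: V=(p*·13.5477+(1−p*)·2.4486)/1.02=9.9339; Δ=(13.5477−2.4486)/(46.9577−35.8586)=1.0000; B=V−Δ·S=-32.7549
Node (3,3) S=55.9020: V=(p*·28.0822+(1−p*)·13.5477)/1.02=23.1471; Δ=(28.0822−13.5477)/(61.4922−46.9577)=1.0000; B=V−Δ·S=-32.7549
Node (2,0) S=29.6352: V=(p*·1.6619+(1−p*)·0.0000)/1.02=1.1280; Δ=(1.6619−0.0000)/(32.5987−24.8936)=0.2157; B=V−Δ·S=-5.2641
Node (2,1) S=38.8080: V=(p*·9.9339+(1−p*)·1.6619)/1.02=7.2438; Δ=(9.9339−1.6619)/(42.6888−32.5987)=0.8198; B=V−Δ·S=-24.5714
Node (2,2) S=50.8200: V=(p*·23.1471+(1−p*)·9.9339)/1.02=18.7074; Δ=(23.1471−9.9339)/(55.9020−42.6888)=1.0000; B=V−Δ·S=-32.1126
Node (1,0) S=35.2800: V=(p*·7.2438+(1−p*)·1.1280)/1.02=5.2569; Δ=(7.2438−1.1280)/(38.8080−29.6352)=0.6667; B=V−Δ·S=-18.2654
Node (1,1) S=46.2000: V=(p*·18.7074+(1−p*)·7.2438)/1.02=14.8825; Δ=(18.7074−7.2438)/(50.8200−38.8080)=0.9543; B=V−Δ·S=-29.2081
Node (0,0) S=42.0000: V=(p*·14.8825+(1−p*)·5.2569)/1.02=11.6870; Δ=(14.8825−5.2569)/(46.2000−35.2800)=0.8815; B=V−Δ·S=-25.3344
Root portfolio cost Δ·42+B reproduces V0=11.6870.

(0,0): Delta=0.8815 Bond=-25.3344
(1,0): Delta=0.6667 Bond=-18.2654
(1,1): Delta=0.9543 Bond=-29.2081
(2,0): Delta=0.2157 Bond=-5.2641
(2,1): Delta=0.8198 Bond=-24.5714
(2,2): Delta=1.0000 Bond=-32.1126
(3,0): Delta=0.0000 Bond=0.0000
(3,1): Delta=0.2889 Bond=-7.7557
(3,2): Delta=1.0000 Bond=-32.7549
(3,3): Delta=1.0000 Bond=-32.7549
V0=11.6870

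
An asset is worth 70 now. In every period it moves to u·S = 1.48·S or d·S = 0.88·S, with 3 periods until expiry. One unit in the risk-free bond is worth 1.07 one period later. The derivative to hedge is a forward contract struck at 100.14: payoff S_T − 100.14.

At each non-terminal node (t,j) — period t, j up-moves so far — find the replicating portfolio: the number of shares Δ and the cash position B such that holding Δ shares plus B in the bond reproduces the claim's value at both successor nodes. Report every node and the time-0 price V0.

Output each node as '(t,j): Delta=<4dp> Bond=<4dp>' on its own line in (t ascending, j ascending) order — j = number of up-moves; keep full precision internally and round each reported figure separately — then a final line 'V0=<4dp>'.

(0,0): Delta=1.0000 Bond=-81.7441
(1,0): Delta=1.0000 Bond=-87.4662
(1,1): Delta=1.0000 Bond=-87.4662
(2,0): Delta=1.0000 Bond=-93.5888
(2,1): Delta=1.0000 Bond=-93.5888
(2,2): Delta=1.0000 Bond=-93.5888
V0=-11.7441

Under the risk-neutral measure, an up-move has probability p* = (R−d)/(u−d) = 0.3167 and values discount at R = 1.07.
At expiry t=3: V(3,0)=-52.4370, V(3,1)=-19.9122, V(3,2)=34.7886, V(3,3)=126.7854
  t=2,j=0: stock 54.2080 → up 80.2278 (V=-19.9122), down 47.7030 (V=-52.4370). Price -39.3808; hedge Δ=1.0000, bond B=-93.5888.
  t=2,j=1: stock 91.1680 → up 134.9286 (V=34.7886), down 80.2278 (V=-19.9122). Price -2.4208; hedge Δ=1.0000, bond B=-93.5888.
  t=2,j=2: stock 153.3280 → up 226.9254 (V=126.7854), down 134.9286 (V=34.7886). Price 59.7392; hedge Δ=1.0000, bond B=-93.5888.
  t=1,j=0: stock 61.6000 → up 91.1680 (V=-2.4208), down 54.2080 (V=-39.3808). Price -25.8662; hedge Δ=1.0000, bond B=-87.4662.
  t=1,j=1: stock 103.6000 → up 153.3280 (V=59.7392), down 91.1680 (V=-2.4208). Price 16.1338; hedge Δ=1.0000, bond B=-87.4662.
  t=0,j=0: stock 70.0000 → up 103.6000 (V=16.1338), down 61.6000 (V=-25.8662). Price -11.7441; hedge Δ=1.0000, bond B=-81.7441.
Root portfolio cost Δ·70+B reproduces V0=-11.7441.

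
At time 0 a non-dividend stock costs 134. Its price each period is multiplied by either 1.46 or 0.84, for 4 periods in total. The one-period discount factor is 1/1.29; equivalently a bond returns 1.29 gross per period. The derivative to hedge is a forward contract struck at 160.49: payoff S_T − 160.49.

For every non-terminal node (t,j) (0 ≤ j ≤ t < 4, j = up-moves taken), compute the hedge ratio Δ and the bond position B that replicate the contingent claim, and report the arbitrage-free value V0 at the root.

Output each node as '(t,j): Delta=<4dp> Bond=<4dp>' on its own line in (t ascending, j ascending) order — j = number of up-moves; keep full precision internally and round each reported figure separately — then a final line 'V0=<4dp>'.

(0,0): Delta=1.0000 Bond=-57.9548
(1,0): Delta=1.0000 Bond=-74.7616
(1,1): Delta=1.0000 Bond=-74.7616
(2,0): Delta=1.0000 Bond=-96.4425
(2,1): Delta=1.0000 Bond=-96.4425
(2,2): Delta=1.0000 Bond=-96.4425
(3,0): Delta=1.0000 Bond=-124.4109
(3,1): Delta=1.0000 Bond=-124.4109
(3,2): Delta=1.0000 Bond=-124.4109
(3,3): Delta=1.0000 Bond=-124.4109
V0=76.0452

No-arbitrage ⇒ martingale measure with p* = (R−d)/(u−d) = 0.7258.
At expiry t=4: V(4,0)=-93.7752, V(4,1)=-44.5334, V(4,2)=41.0536, V(4,3)=189.8120, V(4,4)=448.3683
Node (3,0) S=79.4223: V=(p*·-44.5334+(1−p*)·-93.7752)/1.29=-44.9885; Δ=(-44.5334−-93.7752)/(115.9566−66.7148)=1.0000; B=V−Δ·S=-124.4109
Node (3,1) S=138.0436: V=(p*·41.0536+(1−p*)·-44.5334)/1.29=13.6327; Δ=(41.0536−-44.5334)/(201.5436−115.9566)=1.0000; B=V−Δ·S=-124.4109
Node (3,2) S=239.9329: V=(p*·189.8120+(1−p*)·41.0536)/1.29=115.5220; Δ=(189.8120−41.0536)/(350.3020−201.5436)=1.0000; B=V−Δ·S=-124.4109
Node (3,3) S=417.0262: V=(p*·448.3683+(1−p*)·189.8120)/1.29=292.6154; Δ=(448.3683−189.8120)/(608.8583−350.3020)=1.0000; B=V−Δ·S=-124.4109
Node (2,0) S=94.5504: V=(p*·13.6327+(1−p*)·-44.9885)/1.29=-1.8921; Δ=(13.6327−-44.9885)/(138.0436−79.4223)=1.0000; B=V−Δ·S=-96.4425
Node (2,1) S=164.3376: V=(p*·115.5220+(1−p*)·13.6327)/1.29=67.8951; Δ=(115.5220−13.6327)/(239.9329−138.0436)=1.0000; B=V−Δ·S=-96.4425
Node (2,2) S=285.6344: V=(p*·292.6154+(1−p*)·115.5220)/1.29=189.1919; Δ=(292.6154−115.5220)/(417.0262−239.9329)=1.0000; B=V−Δ·S=-96.4425
Node (1,0) S=112.5600: V=(p*·67.8951+(1−p*)·-1.8921)/1.29=37.7984; Δ=(67.8951−-1.8921)/(164.3376−94.5504)=1.0000; B=V−Δ·S=-74.7616
Node (1,1) S=195.6400: V=(p*·189.1919+(1−p*)·67.8951)/1.29=120.8784; Δ=(189.1919−67.8951)/(285.6344−164.3376)=1.0000; B=V−Δ·S=-74.7616
Node (0,0) S=134.0000: V=(p*·120.8784+(1−p*)·37.7984)/1.29=76.0452; Δ=(120.8784−37.7984)/(195.6400−112.5600)=1.0000; B=V−Δ·S=-57.9548
Self-financing check: at every node Δ·S+B equals the discounted successor values.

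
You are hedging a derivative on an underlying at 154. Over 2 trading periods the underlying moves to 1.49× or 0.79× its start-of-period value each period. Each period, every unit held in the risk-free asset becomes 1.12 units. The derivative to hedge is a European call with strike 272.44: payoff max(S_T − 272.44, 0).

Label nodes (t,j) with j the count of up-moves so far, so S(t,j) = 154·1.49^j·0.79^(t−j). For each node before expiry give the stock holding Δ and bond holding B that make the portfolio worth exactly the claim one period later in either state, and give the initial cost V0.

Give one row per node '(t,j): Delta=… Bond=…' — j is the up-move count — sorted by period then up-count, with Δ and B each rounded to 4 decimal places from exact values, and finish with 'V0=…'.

(0,0): Delta=0.2712 Bond=-29.4588
(1,0): Delta=0.0000 Bond=0.0000
(1,1): Delta=0.4324 Bond=-69.9869
V0=12.3056

Risk-neutral probability p* = (R−d)/(u−d) = (1.12−0.79)/(1.49−0.79) = 0.4714.
Terminal payoffs: V(2,0)=0.0000, V(2,1)=0.0000, V(2,2)=69.4554
Node (1,0) S=121.6600: V=(p*·0.0000+(1−p*)·0.0000)/1.12=0.0000; Δ=(0.0000−0.0000)/(181.2734−96.1114)=0.0000; B=V−Δ·S=0.0000
Node (1,1) S=229.4600: V=(p*·69.4554+(1−p*)·0.0000)/1.12=29.2351; Δ=(69.4554−0.0000)/(341.8954−181.2734)=0.4324; B=V−Δ·S=-69.9869
Node (0,0) S=154.0000: V=(p*·29.2351+(1−p*)·0.0000)/1.12=12.3056; Δ=(29.2351−0.0000)/(229.4600−121.6600)=0.2712; B=V−Δ·S=-29.4588
Root portfolio cost Δ·154+B reproduces V0=12.3056.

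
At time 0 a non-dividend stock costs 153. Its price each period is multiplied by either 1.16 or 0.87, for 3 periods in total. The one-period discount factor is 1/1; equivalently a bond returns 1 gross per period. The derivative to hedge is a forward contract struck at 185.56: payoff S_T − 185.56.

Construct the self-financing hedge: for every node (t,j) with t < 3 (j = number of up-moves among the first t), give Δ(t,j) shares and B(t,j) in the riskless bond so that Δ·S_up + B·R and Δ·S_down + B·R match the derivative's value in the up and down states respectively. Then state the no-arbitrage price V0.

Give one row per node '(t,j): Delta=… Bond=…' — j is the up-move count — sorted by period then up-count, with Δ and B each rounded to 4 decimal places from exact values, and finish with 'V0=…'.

(0,0): Delta=1.0000 Bond=-185.5600
(1,0): Delta=1.0000 Bond=-185.5600
(1,1): Delta=1.0000 Bond=-185.5600
(2,0): Delta=1.0000 Bond=-185.5600
(2,1): Delta=1.0000 Bond=-185.5600
(2,2): Delta=1.0000 Bond=-185.5600
V0=-32.5600

Risk-neutral probability p* = (R−d)/(u−d) = (1−0.87)/(1.16−0.87) = 0.4483.
Payoff layer (t=3): V(3,0)=-84.8090, V(3,1)=-51.2254, V(3,2)=-6.4472, V(3,3)=53.2571
Node (2,0) S=115.8057: V=(p*·-51.2254+(1−p*)·-84.8090)/1=-69.7543; Δ=(-51.2254−-84.8090)/(134.3346−100.7510)=1.0000; B=V−Δ·S=-185.5600
Node (2,1) S=154.4076: V=(p*·-6.4472+(1−p*)·-51.2254)/1=-31.1524; Δ=(-6.4472−-51.2254)/(179.1128−134.3346)=1.0000; B=V−Δ·S=-185.5600
Node (2,2) S=205.8768: V=(p*·53.2571+(1−p*)·-6.4472)/1=20.3168; Δ=(53.2571−-6.4472)/(238.8171−179.1128)=1.0000; B=V−Δ·S=-185.5600
Node (1,0) S=133.1100: V=(p*·-31.1524+(1−p*)·-69.7543)/1=-52.4500; Δ=(-31.1524−-69.7543)/(154.4076−115.8057)=1.0000; B=V−Δ·S=-185.5600
Node (1,1) S=177.4800: V=(p*·20.3168+(1−p*)·-31.1524)/1=-8.0800; Δ=(20.3168−-31.1524)/(205.8768−154.4076)=1.0000; B=V−Δ·S=-185.5600
Node (0,0) S=153.0000: V=(p*·-8.0800+(1−p*)·-52.4500)/1=-32.5600; Δ=(-8.0800−-52.4500)/(177.4800−133.1100)=1.0000; B=V−Δ·S=-185.5600
Self-financing check: at every node Δ·S+B equals the discounted successor values.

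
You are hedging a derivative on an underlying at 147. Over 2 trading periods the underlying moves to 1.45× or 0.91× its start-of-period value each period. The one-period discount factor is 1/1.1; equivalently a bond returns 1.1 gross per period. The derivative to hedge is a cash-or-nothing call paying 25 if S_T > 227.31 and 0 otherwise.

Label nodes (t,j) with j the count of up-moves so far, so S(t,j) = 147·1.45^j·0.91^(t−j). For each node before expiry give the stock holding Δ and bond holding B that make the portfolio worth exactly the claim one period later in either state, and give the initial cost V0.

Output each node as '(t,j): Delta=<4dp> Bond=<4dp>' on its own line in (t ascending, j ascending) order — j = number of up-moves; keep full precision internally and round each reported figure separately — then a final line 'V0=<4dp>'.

(0,0): Delta=0.1007 Bond=-12.2507
(1,0): Delta=0.0000 Bond=0.0000
(1,1): Delta=0.2172 Bond=-38.2997
V0=2.5578

No-arbitrage ⇒ martingale measure with p* = (R−d)/(u−d) = 0.3519.
At expiry t=2: V(2,0)=0.0000, V(2,1)=0.0000, V(2,2)=25.0000
(1,0): S=133.7700. Δ = (V_up−V_dn)/(S_up−S_dn) = (0.0000−0.0000)/(193.9665−121.7307) = 0.0000. V = [p*·0.0000 + (1−p*)·0.0000]/1.1 = 0.0000. B = V − Δ·S = 0.0000.
(1,1): S=213.1500. Δ = (V_up−V_dn)/(S_up−S_dn) = (25.0000−0.0000)/(309.0675−193.9665) = 0.2172. V = [p*·25.0000 + (1−p*)·0.0000]/1.1 = 7.9966. B = V − Δ·S = -38.2997.
(0,0): S=147.0000. Δ = (V_up−V_dn)/(S_up−S_dn) = (7.9966−0.0000)/(213.1500−133.7700) = 0.1007. V = [p*·7.9966 + (1−p*)·0.0000]/1.1 = 2.5578. B = V − Δ·S = -12.2507.
Each (Δ,B) replicates both successor values, so the strategy is self-financing and V0 is arbitrage-free.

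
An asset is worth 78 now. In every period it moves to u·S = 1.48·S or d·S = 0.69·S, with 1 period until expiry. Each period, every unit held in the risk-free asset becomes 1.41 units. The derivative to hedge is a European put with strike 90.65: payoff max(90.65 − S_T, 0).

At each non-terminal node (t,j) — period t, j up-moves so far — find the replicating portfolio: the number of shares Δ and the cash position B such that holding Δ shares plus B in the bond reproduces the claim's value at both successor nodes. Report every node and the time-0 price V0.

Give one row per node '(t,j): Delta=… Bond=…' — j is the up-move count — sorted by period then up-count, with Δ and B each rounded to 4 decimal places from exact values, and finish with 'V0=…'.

(0,0): Delta=-0.5977 Bond=48.9347
V0=2.3145

The replicating-portfolio and risk-neutral prices coincide; use p* = (1.41−0.69)/(1.48−0.69) = 0.9114 for the latter.
Terminal payoffs: V(1,0)=36.8300, V(1,1)=0.0000
(0,0): S=78.0000. Δ = (V_up−V_dn)/(S_up−S_dn) = (0.0000−36.8300)/(115.4400−53.8200) = -0.5977. V = [p*·0.0000 + (1−p*)·36.8300]/1.41 = 2.3145. B = V − Δ·S = 48.9347.
The time-0 hedge costs 2.3145, which is the no-arbitrage price.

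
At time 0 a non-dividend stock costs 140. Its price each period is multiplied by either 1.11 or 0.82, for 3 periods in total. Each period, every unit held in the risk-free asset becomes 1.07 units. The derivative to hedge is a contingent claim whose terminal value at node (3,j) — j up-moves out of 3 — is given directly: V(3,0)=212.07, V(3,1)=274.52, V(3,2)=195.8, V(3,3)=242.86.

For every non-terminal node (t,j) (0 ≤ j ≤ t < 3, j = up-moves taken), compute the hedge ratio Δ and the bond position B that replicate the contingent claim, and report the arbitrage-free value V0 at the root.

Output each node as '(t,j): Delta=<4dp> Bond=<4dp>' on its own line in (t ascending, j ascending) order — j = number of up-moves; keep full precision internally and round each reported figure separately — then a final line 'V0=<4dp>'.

Since d<R<u, set p* = (R−d)/(u−d) = 0.8621; price each node as the discounted p*-expectation of its children.
Terminal payoffs: V(3,0)=212.0700, V(3,1)=274.5200, V(3,2)=195.8000, V(3,3)=242.8600
  t=2,j=0: stock 94.1360 → up 104.4910 (V=274.5200), down 77.1915 (V=212.0700). Price 248.5105; hedge Δ=2.2876, bond B=33.1656.
  t=2,j=1: stock 127.4280 → up 141.4451 (V=195.8000), down 104.4910 (V=274.5200). Price 193.1383; hedge Δ=-2.1302, bond B=464.5865.
  t=2,j=2: stock 172.4940 → up 191.4683 (V=242.8600), down 141.4451 (V=195.8000). Price 220.9056; hedge Δ=0.9408, bond B=58.6297.
  t=1,j=0: stock 114.8000 → up 127.4280 (V=193.1383), down 94.1360 (V=248.5105). Price 187.6409; hedge Δ=-1.6632, bond B=378.5796.
  t=1,j=1: stock 155.4000 → up 172.4940 (V=220.9056), down 127.4280 (V=193.1383). Price 202.8744; hedge Δ=0.6161, bond B=107.1250.
  t=0,j=0: stock 140.0000 → up 155.4000 (V=202.8744), down 114.8000 (V=187.6409). Price 187.6385; hedge Δ=0.3752, bond B=135.1094.
Self-financing check: at every node Δ·S+B equals the discounted successor values.

(0,0): Delta=0.3752 Bond=135.1094
(1,0): Delta=-1.6632 Bond=378.5796
(1,1): Delta=0.6161 Bond=107.1250
(2,0): Delta=2.2876 Bond=33.1656
(2,1): Delta=-2.1302 Bond=464.5865
(2,2): Delta=0.9408 Bond=58.6297
V0=187.6385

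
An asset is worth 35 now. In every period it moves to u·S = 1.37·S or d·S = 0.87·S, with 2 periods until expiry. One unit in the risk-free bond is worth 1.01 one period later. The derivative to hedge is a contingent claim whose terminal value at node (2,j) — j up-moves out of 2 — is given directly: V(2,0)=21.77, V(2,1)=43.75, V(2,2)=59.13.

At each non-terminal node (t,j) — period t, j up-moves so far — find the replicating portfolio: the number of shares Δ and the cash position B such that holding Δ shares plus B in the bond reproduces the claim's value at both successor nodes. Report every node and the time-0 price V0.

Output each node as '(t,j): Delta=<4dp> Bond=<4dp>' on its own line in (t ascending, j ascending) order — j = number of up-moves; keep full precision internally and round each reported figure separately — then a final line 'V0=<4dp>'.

Under the risk-neutral measure, an up-move has probability p* = (R−d)/(u−d) = 0.2800 and values discount at R = 1.01.
Terminal payoffs: V(2,0)=21.7700, V(2,1)=43.7500, V(2,2)=59.1300
Node (1,0) S=30.4500: V=(p*·43.7500+(1−p*)·21.7700)/1.01=27.6479; Δ=(43.7500−21.7700)/(41.7165−26.4915)=1.4437; B=V−Δ·S=-16.3121
Node (1,1) S=47.9500: V=(p*·59.1300+(1−p*)·43.7500)/1.01=47.5806; Δ=(59.1300−43.7500)/(65.6915−41.7165)=0.6415; B=V−Δ·S=16.8206
Node (0,0) S=35.0000: V=(p*·47.5806+(1−p*)·27.6479)/1.01=32.9001; Δ=(47.5806−27.6479)/(47.9500−30.4500)=1.1390; B=V−Δ·S=-6.9653
Root portfolio cost Δ·35+B reproduces V0=32.9001.

(0,0): Delta=1.1390 Bond=-6.9653
(1,0): Delta=1.4437 Bond=-16.3121
(1,1): Delta=0.6415 Bond=16.8206
V0=32.9001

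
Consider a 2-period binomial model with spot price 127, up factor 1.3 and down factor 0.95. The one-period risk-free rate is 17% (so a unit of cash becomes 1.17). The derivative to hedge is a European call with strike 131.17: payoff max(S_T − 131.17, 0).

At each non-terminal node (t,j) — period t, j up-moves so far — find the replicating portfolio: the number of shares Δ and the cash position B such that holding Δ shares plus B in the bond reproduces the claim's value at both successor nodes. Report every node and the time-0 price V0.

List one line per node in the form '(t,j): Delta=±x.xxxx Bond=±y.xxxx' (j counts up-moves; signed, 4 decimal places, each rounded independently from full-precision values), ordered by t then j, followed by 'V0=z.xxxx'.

Risk-neutral probability p* = (R−d)/(u−d) = (1.17−0.95)/(1.3−0.95) = 0.6286.
Terminal values V(2,·): V(2,0)=0.0000, V(2,1)=25.6750, V(2,2)=83.4600
(1,0): S=120.6500. Δ = (V_up−V_dn)/(S_up−S_dn) = (25.6750−0.0000)/(156.8450−114.6175) = 0.6080. V = [p*·25.6750 + (1−p*)·0.0000]/1.17 = 13.7937. B = V − Δ·S = -59.5635.
(1,1): S=165.1000. Δ = (V_up−V_dn)/(S_up−S_dn) = (83.4600−25.6750)/(214.6300−156.8450) = 1.0000. V = [p*·83.4600 + (1−p*)·25.6750]/1.17 = 52.9889. B = V − Δ·S = -112.1111.
(0,0): S=127.0000. Δ = (V_up−V_dn)/(S_up−S_dn) = (52.9889−13.7937)/(165.1000−120.6500) = 0.8818. V = [p*·52.9889 + (1−p*)·13.7937]/1.17 = 32.8467. B = V − Δ·S = -79.1397.
Check: Δ(0,0)·S0 + B(0,0) = 32.8467 = V0.

(0,0): Delta=0.8818 Bond=-79.1397
(1,0): Delta=0.6080 Bond=-59.5635
(1,1): Delta=1.0000 Bond=-112.1111
V0=32.8467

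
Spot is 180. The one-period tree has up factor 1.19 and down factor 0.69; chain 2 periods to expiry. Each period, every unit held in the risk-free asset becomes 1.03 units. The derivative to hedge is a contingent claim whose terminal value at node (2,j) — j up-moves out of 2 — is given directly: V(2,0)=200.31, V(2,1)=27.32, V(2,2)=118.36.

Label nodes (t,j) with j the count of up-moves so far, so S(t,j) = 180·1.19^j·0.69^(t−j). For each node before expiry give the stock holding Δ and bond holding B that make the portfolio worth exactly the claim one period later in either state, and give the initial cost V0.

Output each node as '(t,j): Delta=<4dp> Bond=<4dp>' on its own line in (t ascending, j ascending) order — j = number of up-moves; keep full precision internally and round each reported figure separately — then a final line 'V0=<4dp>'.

(0,0): Delta=0.0707 Bond=69.4102
(1,0): Delta=-2.7857 Bond=426.2487
(1,1): Delta=0.8500 Bond=-95.4517
V0=82.1294

The replicating-portfolio and risk-neutral prices coincide; use p* = (1.03−0.69)/(1.19−0.69) = 0.6800 for the latter.
Terminal values V(2,·): V(2,0)=200.3100, V(2,1)=27.3200, V(2,2)=118.3600
  t=1,j=0: stock 124.2000 → up 147.7980 (V=27.3200), down 85.6980 (V=200.3100). Price 80.2687; hedge Δ=-2.7857, bond B=426.2487.
  t=1,j=1: stock 214.2000 → up 254.8980 (V=118.3600), down 147.7980 (V=27.3200). Price 86.6283; hedge Δ=0.8500, bond B=-95.4517.
  t=0,j=0: stock 180.0000 → up 214.2000 (V=86.6283), down 124.2000 (V=80.2687). Price 82.1294; hedge Δ=0.0707, bond B=69.4102.
Check: Δ(0,0)·S0 + B(0,0) = 82.1294 = V0.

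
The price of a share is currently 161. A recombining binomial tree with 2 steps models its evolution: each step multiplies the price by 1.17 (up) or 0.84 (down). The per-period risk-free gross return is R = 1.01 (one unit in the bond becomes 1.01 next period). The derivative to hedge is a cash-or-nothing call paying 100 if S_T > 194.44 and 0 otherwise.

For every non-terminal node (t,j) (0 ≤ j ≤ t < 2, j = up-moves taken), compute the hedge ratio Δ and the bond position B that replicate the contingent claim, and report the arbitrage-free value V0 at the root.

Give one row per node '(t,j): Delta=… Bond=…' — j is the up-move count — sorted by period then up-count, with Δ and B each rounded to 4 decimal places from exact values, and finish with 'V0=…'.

No-arbitrage ⇒ martingale measure with p* = (R−d)/(u−d) = 0.5152.
Terminal payoffs: V(2,0)=0.0000, V(2,1)=0.0000, V(2,2)=100.0000
(1,0): S=135.2400. Δ = (V_up−V_dn)/(S_up−S_dn) = (0.0000−0.0000)/(158.2308−113.6016) = 0.0000. V = [p*·0.0000 + (1−p*)·0.0000]/1.01 = 0.0000. B = V − Δ·S = 0.0000.
(1,1): S=188.3700. Δ = (V_up−V_dn)/(S_up−S_dn) = (100.0000−0.0000)/(220.3929−158.2308) = 1.6087. V = [p*·100.0000 + (1−p*)·0.0000]/1.01 = 51.0051. B = V − Δ·S = -252.0252.
(0,0): S=161.0000. Δ = (V_up−V_dn)/(S_up−S_dn) = (51.0051−0.0000)/(188.3700−135.2400) = 0.9600. V = [p*·51.0051 + (1−p*)·0.0000]/1.01 = 26.0152. B = V − Δ·S = -128.5457.
The time-0 hedge costs 26.0152, which is the no-arbitrage price.

(0,0): Delta=0.9600 Bond=-128.5457
(1,0): Delta=0.0000 Bond=0.0000
(1,1): Delta=1.6087 Bond=-252.0252
V0=26.0152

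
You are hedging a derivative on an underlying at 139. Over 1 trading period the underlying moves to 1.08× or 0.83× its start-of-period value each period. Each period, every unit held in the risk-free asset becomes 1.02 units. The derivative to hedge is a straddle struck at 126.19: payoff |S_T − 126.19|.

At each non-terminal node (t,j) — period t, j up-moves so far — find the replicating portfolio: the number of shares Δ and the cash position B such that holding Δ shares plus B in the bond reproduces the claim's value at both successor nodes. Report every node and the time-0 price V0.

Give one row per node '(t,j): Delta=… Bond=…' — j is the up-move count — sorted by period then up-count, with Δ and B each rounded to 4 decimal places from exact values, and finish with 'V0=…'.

Under the risk-neutral measure, an up-move has probability p* = (R−d)/(u−d) = 0.7600 and values discount at R = 1.02.
Terminal payoffs: V(1,0)=10.8200, V(1,1)=23.9300
  t=0,j=0: stock 139.0000 → up 150.1200 (V=23.9300), down 115.3700 (V=10.8200). Price 20.3761; hedge Δ=0.3773, bond B=-32.0639.
Check: Δ(0,0)·S0 + B(0,0) = 20.3761 = V0.

(0,0): Delta=0.3773 Bond=-32.0639
V0=20.3761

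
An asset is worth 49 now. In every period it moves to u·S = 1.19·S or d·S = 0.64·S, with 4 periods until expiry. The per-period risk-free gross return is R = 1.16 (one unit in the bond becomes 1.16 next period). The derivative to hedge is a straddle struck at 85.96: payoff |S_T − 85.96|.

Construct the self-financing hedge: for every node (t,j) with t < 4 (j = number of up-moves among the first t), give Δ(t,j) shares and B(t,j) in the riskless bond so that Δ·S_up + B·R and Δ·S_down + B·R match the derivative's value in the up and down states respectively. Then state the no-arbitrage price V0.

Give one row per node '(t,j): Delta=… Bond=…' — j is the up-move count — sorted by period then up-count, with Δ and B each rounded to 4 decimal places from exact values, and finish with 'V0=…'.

(0,0): Delta=-0.5057 Bond=34.1121
(1,0): Delta=-1.0000 Bond=55.0709
(1,1): Delta=-0.4904 Bond=38.6757
(2,0): Delta=-1.0000 Bond=63.8823
(2,1): Delta=-1.0000 Bond=63.8823
(2,2): Delta=-0.4746 Bond=43.7666
(3,0): Delta=-1.0000 Bond=74.1034
(3,1): Delta=-1.0000 Bond=74.1034
(3,2): Delta=-1.0000 Bond=74.1034
(3,3): Delta=-0.4583 Bond=49.4231
V0=9.3323

Since d<R<u, set p* = (R−d)/(u−d) = 0.9455; price each node as the discounted p*-expectation of its children.
At expiry t=4: V(4,0)=77.7392, V(4,1)=70.6744, V(4,2)=57.5383, V(4,3)=33.1134, V(4,4)=12.3016
  t=3,j=0: stock 12.8451 → up 15.2856 (V=70.6744), down 8.2208 (V=77.7392). Price 61.2584; hedge Δ=-1.0000, bond B=74.1034.
  t=3,j=1: stock 23.8838 → up 28.4217 (V=57.5383), down 15.2856 (V=70.6744). Price 50.2197; hedge Δ=-1.0000, bond B=74.1034.
  t=3,j=2: stock 44.4089 → up 52.8466 (V=33.1134), down 28.4217 (V=57.5383). Price 29.6946; hedge Δ=-1.0000, bond B=74.1034.
  t=3,j=3: stock 82.5728 → up 98.2616 (V=12.3016), down 52.8466 (V=33.1134). Price 11.5835; hedge Δ=-0.4583, bond B=49.4231.
  t=2,j=0: stock 20.0704 → up 23.8838 (V=50.2197), down 12.8451 (V=61.2584). Price 43.8119; hedge Δ=-1.0000, bond B=63.8823.
  t=2,j=1: stock 37.3184 → up 44.4089 (V=29.6946), down 23.8838 (V=50.2197). Price 26.5639; hedge Δ=-1.0000, bond B=63.8823.
  t=2,j=2: stock 69.3889 → up 82.5728 (V=11.5835), down 44.4089 (V=29.6946). Price 10.8374; hedge Δ=-0.4746, bond B=43.7666.
  t=1,j=0: stock 31.3600 → up 37.3184 (V=26.5639), down 20.0704 (V=43.8119). Price 23.7109; hedge Δ=-1.0000, bond B=55.0709.
  t=1,j=1: stock 58.3100 → up 69.3889 (V=10.8374), down 37.3184 (V=26.5639). Price 10.0820; hedge Δ=-0.4904, bond B=38.6757.
  t=0,j=0: stock 49.0000 → up 58.3100 (V=10.0820), down 31.3600 (V=23.7109). Price 9.3323; hedge Δ=-0.5057, bond B=34.1121.
Self-financing check: at every node Δ·S+B equals the discounted successor values.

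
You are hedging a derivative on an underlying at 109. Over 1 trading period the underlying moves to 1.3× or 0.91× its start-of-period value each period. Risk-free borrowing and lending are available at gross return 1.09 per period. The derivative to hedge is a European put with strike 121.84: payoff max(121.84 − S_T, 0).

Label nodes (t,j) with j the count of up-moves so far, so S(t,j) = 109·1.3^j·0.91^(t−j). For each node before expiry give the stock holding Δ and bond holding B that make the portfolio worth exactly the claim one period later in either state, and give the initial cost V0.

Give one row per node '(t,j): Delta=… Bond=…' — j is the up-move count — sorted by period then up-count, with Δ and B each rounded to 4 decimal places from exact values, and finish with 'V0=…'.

Under the risk-neutral measure, an up-move has probability p* = (R−d)/(u−d) = 0.4615 and values discount at R = 1.09.
Payoff layer (t=1): V(1,0)=22.6500, V(1,1)=0.0000
Node (0,0) S=109.0000: V=(p*·0.0000+(1−p*)·22.6500)/1.09=11.1891; Δ=(0.0000−22.6500)/(141.7000−99.1900)=-0.5328; B=V−Δ·S=69.2661
Check: Δ(0,0)·S0 + B(0,0) = 11.1891 = V0.

(0,0): Delta=-0.5328 Bond=69.2661
V0=11.1891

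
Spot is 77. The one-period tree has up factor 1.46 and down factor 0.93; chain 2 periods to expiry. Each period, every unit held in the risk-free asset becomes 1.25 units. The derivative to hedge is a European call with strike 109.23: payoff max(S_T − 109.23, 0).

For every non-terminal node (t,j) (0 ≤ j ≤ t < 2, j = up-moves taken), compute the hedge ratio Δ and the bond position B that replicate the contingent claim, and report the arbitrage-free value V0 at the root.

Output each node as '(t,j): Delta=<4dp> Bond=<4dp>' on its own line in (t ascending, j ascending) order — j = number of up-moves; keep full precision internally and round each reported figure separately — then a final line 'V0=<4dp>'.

Since d<R<u, set p* = (R−d)/(u−d) = 0.6038; price each node as the discounted p*-expectation of its children.
Payoff layer (t=2): V(2,0)=0.0000, V(2,1)=0.0000, V(2,2)=54.9032
  t=1,j=0: stock 71.6100 → up 104.5506 (V=0.0000), down 66.5973 (V=0.0000). Price 0.0000; hedge Δ=0.0000, bond B=0.0000.
  t=1,j=1: stock 112.4200 → up 164.1332 (V=54.9032), down 104.5506 (V=0.0000). Price 26.5193; hedge Δ=0.9215, bond B=-77.0717.
  t=0,j=0: stock 77.0000 → up 112.4200 (V=26.5193), down 71.6100 (V=0.0000). Price 12.8093; hedge Δ=0.6498, bond B=-37.2271.
Root portfolio cost Δ·77+B reproduces V0=12.8093.

(0,0): Delta=0.6498 Bond=-37.2271
(1,0): Delta=0.0000 Bond=0.0000
(1,1): Delta=0.9215 Bond=-77.0717
V0=12.8093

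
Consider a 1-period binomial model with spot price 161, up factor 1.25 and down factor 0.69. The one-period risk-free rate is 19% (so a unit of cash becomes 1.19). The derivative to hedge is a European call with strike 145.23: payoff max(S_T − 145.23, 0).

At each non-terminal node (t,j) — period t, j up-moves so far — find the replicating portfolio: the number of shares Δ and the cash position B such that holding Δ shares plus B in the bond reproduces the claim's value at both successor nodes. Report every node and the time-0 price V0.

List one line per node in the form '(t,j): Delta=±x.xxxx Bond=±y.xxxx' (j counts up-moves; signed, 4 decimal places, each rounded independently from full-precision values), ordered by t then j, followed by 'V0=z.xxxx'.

The replicating-portfolio and risk-neutral prices coincide; use p* = (1.19−0.69)/(1.25−0.69) = 0.8929 for the latter.
Payoff layer (t=1): V(1,0)=0.0000, V(1,1)=56.0200
(0,0): S=161.0000. Δ = (V_up−V_dn)/(S_up−S_dn) = (56.0200−0.0000)/(201.2500−111.0900) = 0.6213. V = [p*·56.0200 + (1−p*)·0.0000]/1.19 = 42.0318. B = V − Δ·S = -58.0039.
The time-0 hedge costs 42.0318, which is the no-arbitrage price.

(0,0): Delta=0.6213 Bond=-58.0039
V0=42.0318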